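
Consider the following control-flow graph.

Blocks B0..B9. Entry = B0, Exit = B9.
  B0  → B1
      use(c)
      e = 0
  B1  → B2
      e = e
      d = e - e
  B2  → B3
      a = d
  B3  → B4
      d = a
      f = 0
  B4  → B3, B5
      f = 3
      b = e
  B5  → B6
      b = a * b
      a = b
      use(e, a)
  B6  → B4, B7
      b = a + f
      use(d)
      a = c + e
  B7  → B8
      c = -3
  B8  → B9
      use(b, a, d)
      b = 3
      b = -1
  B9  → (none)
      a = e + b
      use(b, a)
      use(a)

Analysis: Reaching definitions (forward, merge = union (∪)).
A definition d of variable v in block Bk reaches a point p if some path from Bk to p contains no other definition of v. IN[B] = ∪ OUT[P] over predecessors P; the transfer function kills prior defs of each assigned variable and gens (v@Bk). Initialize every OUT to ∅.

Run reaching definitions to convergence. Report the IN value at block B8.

Answer: {a@B6, b@B6, c@B7, d@B3, e@B1, f@B4}

Working:
Per-block solution:
  B0:  IN={}  OUT={e@B0}
  B1:  IN={e@B0}  OUT={d@B1, e@B1}
  B2:  IN={d@B1, e@B1}  OUT={a@B2, d@B1, e@B1}
  B3:  IN={a@B2, a@B6, b@B4, d@B1, d@B3, e@B1, f@B4}  OUT={a@B2, a@B6, b@B4, d@B3, e@B1, f@B3}
  B4:  IN={a@B2, a@B6, b@B4, b@B6, d@B3, e@B1, f@B3, f@B4}  OUT={a@B2, a@B6, b@B4, d@B3, e@B1, f@B4}
  B5:  IN={a@B2, a@B6, b@B4, d@B3, e@B1, f@B4}  OUT={a@B5, b@B5, d@B3, e@B1, f@B4}
  B6:  IN={a@B5, b@B5, d@B3, e@B1, f@B4}  OUT={a@B6, b@B6, d@B3, e@B1, f@B4}
  B7:  IN={a@B6, b@B6, d@B3, e@B1, f@B4}  OUT={a@B6, b@B6, c@B7, d@B3, e@B1, f@B4}
  B8:  IN={a@B6, b@B6, c@B7, d@B3, e@B1, f@B4}  OUT={a@B6, b@B8, c@B7, d@B3, e@B1, f@B4}
  B9:  IN={a@B6, b@B8, c@B7, d@B3, e@B1, f@B4}  OUT={a@B9, b@B8, c@B7, d@B3, e@B1, f@B4}

Merge at B8: IN[B8] = OUT[B7] = {a@B6, b@B6, c@B7, d@B3, e@B1, f@B4}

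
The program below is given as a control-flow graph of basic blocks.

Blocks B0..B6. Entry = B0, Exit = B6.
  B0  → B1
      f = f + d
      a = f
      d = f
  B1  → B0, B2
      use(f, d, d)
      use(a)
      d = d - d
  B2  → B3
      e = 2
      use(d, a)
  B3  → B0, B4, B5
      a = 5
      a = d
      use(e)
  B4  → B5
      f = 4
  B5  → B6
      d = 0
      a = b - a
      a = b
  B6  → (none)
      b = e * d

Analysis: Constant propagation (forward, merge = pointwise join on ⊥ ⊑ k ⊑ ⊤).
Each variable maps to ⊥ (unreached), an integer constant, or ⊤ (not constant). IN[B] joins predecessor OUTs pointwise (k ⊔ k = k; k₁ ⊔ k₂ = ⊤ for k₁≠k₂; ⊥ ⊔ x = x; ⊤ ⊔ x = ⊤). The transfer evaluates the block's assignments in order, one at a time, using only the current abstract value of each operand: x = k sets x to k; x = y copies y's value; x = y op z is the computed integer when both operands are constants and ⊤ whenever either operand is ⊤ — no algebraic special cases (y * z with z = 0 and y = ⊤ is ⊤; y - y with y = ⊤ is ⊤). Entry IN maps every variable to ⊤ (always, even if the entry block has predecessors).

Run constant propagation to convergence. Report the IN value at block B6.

Answer: {a: ⊤, b: ⊤, c: ⊤, d: 0, e: 2, f: ⊤}

Trace:
Per-block solution:
  B0:   IN=(all ⊤)   OUT=(all ⊤)
  B1:   IN=(all ⊤)   OUT=(all ⊤)
  B2:   IN=(all ⊤)   OUT={e:2; rest ⊤}
  B3:   IN={e:2; rest ⊤}   OUT={e:2; rest ⊤}
  B4:   IN={e:2; rest ⊤}   OUT={e:2, f:4; rest ⊤}
  B5:   IN={e:2; rest ⊤}   OUT={d:0, e:2; rest ⊤}
  B6:   IN={d:0, e:2; rest ⊤}   OUT={b:0, d:0, e:2; rest ⊤}

Merge at B6: IN[B6] = OUT[B5] = {a: ⊤, b: ⊤, c: ⊤, d: 0, e: 2, f: ⊤}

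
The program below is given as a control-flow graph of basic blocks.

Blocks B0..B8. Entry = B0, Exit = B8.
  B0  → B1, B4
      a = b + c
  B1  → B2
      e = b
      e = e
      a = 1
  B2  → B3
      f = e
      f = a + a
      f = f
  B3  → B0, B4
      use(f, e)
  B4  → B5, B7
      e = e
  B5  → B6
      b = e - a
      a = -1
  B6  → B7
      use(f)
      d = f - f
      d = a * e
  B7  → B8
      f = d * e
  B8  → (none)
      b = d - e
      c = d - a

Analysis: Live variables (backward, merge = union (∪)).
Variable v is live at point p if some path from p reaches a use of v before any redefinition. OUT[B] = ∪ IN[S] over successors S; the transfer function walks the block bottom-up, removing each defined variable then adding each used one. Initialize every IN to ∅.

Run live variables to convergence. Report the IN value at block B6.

Converged values:
  B0:  IN={b, c, d, e, f}  OUT={a, b, c, d, e, f}
  B1:  IN={b, c, d}  OUT={a, b, c, d, e}
  B2:  IN={a, b, c, d, e}  OUT={a, b, c, d, e, f}
  B3:  IN={a, b, c, d, e, f}  OUT={a, b, c, d, e, f}
  B4:  IN={a, d, e, f}  OUT={a, d, e, f}
  B5:  IN={a, e, f}  OUT={a, e, f}
  B6:  IN={a, e, f}  OUT={a, d, e}
  B7:  IN={a, d, e}  OUT={a, d, e}
  B8:  IN={a, d, e}  OUT={}

Merge at B6: OUT[B6] = IN[B7] = {a, d, e}
Applying B6's transfer function to that OUT value gives IN[B6] (row B6 above).

Answer: {a, e, f}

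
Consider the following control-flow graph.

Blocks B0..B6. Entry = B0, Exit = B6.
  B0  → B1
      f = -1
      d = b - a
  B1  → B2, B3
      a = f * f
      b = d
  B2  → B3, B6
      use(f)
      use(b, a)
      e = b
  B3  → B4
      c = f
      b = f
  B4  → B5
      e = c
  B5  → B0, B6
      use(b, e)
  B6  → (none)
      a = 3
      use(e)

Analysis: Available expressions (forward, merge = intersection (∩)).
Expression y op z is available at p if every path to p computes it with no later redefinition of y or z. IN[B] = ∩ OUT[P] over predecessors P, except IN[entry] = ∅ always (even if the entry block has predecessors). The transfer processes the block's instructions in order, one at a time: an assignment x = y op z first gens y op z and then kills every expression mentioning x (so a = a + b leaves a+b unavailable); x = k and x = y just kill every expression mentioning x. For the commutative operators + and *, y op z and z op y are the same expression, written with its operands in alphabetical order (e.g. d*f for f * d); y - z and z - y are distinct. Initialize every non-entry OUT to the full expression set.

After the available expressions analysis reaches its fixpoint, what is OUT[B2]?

Answer: {f*f}

Working:
Fixpoint table:
  B0: | IN={} | OUT={b-a}
  B1: | IN={b-a} | OUT={f*f}
  B2: | IN={f*f} | OUT={f*f}
  B3: | IN={f*f} | OUT={f*f}
  B4: | IN={f*f} | OUT={f*f}
  B5: | IN={f*f} | OUT={f*f}
  B6: | IN={f*f} | OUT={f*f}

Merge at B2: IN[B2] = OUT[B1] = {f*f}
Applying B2's transfer function to that IN value gives OUT[B2] (row B2 above).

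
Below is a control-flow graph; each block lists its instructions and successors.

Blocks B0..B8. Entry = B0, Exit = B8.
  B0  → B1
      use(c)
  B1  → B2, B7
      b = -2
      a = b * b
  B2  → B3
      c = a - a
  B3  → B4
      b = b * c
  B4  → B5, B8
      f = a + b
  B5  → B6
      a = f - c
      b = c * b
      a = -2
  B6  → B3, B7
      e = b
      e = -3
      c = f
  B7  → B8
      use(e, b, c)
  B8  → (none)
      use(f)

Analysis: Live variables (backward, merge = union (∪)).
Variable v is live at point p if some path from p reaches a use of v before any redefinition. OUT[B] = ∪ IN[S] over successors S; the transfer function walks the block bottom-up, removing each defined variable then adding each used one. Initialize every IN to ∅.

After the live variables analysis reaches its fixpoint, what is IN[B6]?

Answer: {a, b, f}

Derivation:
Per-block solution:
  B0:   IN={c, e, f}   OUT={c, e, f}
  B1:   IN={c, e, f}   OUT={a, b, c, e, f}
  B2:   IN={a, b}   OUT={a, b, c}
  B3:   IN={a, b, c}   OUT={a, b, c}
  B4:   IN={a, b, c}   OUT={b, c, f}
  B5:   IN={b, c, f}   OUT={a, b, f}
  B6:   IN={a, b, f}   OUT={a, b, c, e, f}
  B7:   IN={b, c, e, f}   OUT={f}
  B8:   IN={f}   OUT={}

Merge at B6: OUT[B6] = IN[B3] ⊔ IN[B7] = {a, b, c, e, f}
Applying B6's transfer function to that OUT value gives IN[B6] (row B6 above).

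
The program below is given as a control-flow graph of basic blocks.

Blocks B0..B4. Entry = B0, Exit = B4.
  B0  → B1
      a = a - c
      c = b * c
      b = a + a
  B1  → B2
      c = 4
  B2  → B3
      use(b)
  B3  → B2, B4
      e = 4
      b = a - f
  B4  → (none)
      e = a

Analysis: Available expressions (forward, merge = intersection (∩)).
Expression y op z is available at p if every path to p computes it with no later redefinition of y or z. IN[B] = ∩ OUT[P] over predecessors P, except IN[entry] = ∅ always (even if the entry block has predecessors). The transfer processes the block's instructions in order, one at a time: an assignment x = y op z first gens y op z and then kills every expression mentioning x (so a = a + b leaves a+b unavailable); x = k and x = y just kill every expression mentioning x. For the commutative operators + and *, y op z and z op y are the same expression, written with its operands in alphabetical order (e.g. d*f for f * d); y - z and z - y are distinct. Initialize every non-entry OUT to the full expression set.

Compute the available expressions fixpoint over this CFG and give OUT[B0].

Answer: {a+a}

Trace:
Converged values:
  B0:   IN={}   OUT={a+a}
  B1:   IN={a+a}   OUT={a+a}
  B2:   IN={a+a}   OUT={a+a}
  B3:   IN={a+a}   OUT={a+a, a-f}
  B4:   IN={a+a, a-f}   OUT={a+a, a-f}

B0 is the boundary node: IN[B0] = {}
Applying B0's transfer function to that IN value gives OUT[B0] (row B0 above).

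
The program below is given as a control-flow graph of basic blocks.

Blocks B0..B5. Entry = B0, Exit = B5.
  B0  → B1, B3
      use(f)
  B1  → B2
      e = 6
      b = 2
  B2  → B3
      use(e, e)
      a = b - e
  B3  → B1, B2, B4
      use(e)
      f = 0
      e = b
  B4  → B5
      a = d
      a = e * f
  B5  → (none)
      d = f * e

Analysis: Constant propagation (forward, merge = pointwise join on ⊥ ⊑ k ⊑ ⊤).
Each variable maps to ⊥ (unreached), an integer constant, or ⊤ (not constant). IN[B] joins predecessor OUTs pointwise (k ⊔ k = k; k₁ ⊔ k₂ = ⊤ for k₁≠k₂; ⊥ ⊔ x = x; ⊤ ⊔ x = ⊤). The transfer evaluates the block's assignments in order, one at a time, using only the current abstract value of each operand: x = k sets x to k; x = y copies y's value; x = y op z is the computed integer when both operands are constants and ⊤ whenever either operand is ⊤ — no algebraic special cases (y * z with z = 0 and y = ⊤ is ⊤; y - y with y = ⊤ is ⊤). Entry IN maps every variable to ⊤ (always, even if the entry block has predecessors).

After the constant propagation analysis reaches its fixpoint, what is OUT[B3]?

Answer: {a: ⊤, b: ⊤, c: ⊤, d: ⊤, e: ⊤, f: 0}

Derivation:
Per-block solution:
  B0:   IN=(all ⊤)   OUT=(all ⊤)
  B1:   IN=(all ⊤)   OUT={b:2, e:6; rest ⊤}
  B2:   IN=(all ⊤)   OUT=(all ⊤)
  B3:   IN=(all ⊤)   OUT={f:0; rest ⊤}
  B4:   IN={f:0; rest ⊤}   OUT={f:0; rest ⊤}
  B5:   IN={f:0; rest ⊤}   OUT={f:0; rest ⊤}

Merge at B3: IN[B3] = OUT[B0] ⊔ OUT[B2] = {a: ⊤, b: ⊤, c: ⊤, d: ⊤, e: ⊤, f: ⊤}
Applying B3's transfer function to that IN value gives OUT[B3] (row B3 above).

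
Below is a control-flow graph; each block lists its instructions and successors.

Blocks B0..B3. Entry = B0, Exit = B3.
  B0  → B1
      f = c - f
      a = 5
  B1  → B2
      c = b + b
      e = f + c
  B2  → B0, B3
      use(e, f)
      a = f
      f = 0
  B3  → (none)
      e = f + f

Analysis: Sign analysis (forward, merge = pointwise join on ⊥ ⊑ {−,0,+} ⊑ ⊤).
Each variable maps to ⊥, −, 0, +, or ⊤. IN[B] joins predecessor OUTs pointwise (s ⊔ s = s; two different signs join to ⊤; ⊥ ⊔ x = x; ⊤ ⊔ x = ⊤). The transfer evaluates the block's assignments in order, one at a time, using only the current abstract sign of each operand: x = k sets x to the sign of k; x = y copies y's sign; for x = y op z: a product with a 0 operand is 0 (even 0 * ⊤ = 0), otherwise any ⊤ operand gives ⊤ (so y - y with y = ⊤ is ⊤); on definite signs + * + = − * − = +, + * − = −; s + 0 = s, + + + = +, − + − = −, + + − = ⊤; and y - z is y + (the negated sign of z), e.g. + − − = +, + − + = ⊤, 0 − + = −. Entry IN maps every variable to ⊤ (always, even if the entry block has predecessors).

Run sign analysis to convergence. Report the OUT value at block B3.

Fixpoint table:
  B0: | IN=(all ⊤) | OUT={a:+; rest ⊤}
  B1: | IN={a:+; rest ⊤} | OUT={a:+; rest ⊤}
  B2: | IN={a:+; rest ⊤} | OUT={f:0; rest ⊤}
  B3: | IN={f:0; rest ⊤} | OUT={e:0, f:0; rest ⊤}

Merge at B3: IN[B3] = OUT[B2] = {a: ⊤, b: ⊤, c: ⊤, d: ⊤, e: ⊤, f: 0}
Applying B3's transfer function to that IN value gives OUT[B3] (row B3 above).

Answer: {a: ⊤, b: ⊤, c: ⊤, d: ⊤, e: 0, f: 0}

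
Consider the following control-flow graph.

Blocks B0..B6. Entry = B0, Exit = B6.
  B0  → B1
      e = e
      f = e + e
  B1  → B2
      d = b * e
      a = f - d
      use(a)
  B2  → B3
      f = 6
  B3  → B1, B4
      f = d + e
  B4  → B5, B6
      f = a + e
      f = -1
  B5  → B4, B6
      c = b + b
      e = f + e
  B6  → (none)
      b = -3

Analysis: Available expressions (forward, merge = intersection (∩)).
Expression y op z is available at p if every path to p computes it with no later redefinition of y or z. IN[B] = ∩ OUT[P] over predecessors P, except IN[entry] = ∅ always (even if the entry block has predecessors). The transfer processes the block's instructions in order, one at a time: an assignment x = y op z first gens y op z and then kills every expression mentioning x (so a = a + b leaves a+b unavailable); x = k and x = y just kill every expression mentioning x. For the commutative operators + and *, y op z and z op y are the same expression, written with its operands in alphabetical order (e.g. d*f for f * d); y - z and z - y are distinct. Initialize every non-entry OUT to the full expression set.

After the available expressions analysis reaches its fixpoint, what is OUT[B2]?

Answer: {b*e, e+e}

Trace:
Fixpoint table:
  B0:  IN={}  OUT={e+e}
  B1:  IN={e+e}  OUT={b*e, e+e, f-d}
  B2:  IN={b*e, e+e, f-d}  OUT={b*e, e+e}
  B3:  IN={b*e, e+e}  OUT={b*e, d+e, e+e}
  B4:  IN={}  OUT={a+e}
  B5:  IN={a+e}  OUT={b+b}
  B6:  IN={}  OUT={}

Merge at B2: IN[B2] = OUT[B1] = {b*e, e+e, f-d}
Applying B2's transfer function to that IN value gives OUT[B2] (row B2 above).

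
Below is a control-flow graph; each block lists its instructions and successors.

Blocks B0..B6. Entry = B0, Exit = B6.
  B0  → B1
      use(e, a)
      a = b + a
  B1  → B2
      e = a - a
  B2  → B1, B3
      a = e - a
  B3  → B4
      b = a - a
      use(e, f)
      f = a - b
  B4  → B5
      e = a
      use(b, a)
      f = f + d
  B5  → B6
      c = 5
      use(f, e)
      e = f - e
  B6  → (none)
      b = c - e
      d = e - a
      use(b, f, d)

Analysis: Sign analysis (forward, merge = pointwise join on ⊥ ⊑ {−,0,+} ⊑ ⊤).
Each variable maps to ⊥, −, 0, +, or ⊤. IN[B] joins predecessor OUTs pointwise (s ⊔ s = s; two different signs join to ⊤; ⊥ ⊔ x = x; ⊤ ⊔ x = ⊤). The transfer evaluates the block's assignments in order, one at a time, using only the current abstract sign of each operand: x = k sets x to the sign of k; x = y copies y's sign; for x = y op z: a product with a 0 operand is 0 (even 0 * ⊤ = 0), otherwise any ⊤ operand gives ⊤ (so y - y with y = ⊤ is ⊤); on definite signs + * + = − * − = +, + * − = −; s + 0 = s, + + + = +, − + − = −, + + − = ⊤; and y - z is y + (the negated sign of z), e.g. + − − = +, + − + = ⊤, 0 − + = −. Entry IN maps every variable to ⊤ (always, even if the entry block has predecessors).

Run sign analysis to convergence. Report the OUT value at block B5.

Per-block solution:
  B0:   IN=(all ⊤)   OUT=(all ⊤)
  B1:   IN=(all ⊤)   OUT=(all ⊤)
  B2:   IN=(all ⊤)   OUT=(all ⊤)
  B3:   IN=(all ⊤)   OUT=(all ⊤)
  B4:   IN=(all ⊤)   OUT=(all ⊤)
  B5:   IN=(all ⊤)   OUT={c:+; rest ⊤}
  B6:   IN={c:+; rest ⊤}   OUT={c:+; rest ⊤}

Merge at B5: IN[B5] = OUT[B4] = {a: ⊤, b: ⊤, c: ⊤, d: ⊤, e: ⊤, f: ⊤}
Applying B5's transfer function to that IN value gives OUT[B5] (row B5 above).

Answer: {a: ⊤, b: ⊤, c: +, d: ⊤, e: ⊤, f: ⊤}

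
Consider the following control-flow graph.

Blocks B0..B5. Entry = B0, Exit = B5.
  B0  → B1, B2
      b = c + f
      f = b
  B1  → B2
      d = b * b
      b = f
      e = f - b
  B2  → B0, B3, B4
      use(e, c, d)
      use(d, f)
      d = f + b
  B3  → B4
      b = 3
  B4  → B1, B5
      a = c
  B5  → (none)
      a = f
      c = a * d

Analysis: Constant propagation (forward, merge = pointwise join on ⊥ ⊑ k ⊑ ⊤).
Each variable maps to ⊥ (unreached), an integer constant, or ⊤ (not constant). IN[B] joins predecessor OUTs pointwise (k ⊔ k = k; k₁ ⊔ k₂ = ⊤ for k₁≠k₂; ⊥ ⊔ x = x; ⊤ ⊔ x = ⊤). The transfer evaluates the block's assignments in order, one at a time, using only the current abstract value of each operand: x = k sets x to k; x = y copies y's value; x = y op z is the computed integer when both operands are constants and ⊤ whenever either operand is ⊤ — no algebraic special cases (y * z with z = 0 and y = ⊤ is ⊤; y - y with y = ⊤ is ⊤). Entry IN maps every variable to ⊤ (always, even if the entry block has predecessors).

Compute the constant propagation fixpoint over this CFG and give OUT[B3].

Per-block solution:
  B0:  IN=(all ⊤)  OUT=(all ⊤)
  B1:  IN=(all ⊤)  OUT=(all ⊤)
  B2:  IN=(all ⊤)  OUT=(all ⊤)
  B3:  IN=(all ⊤)  OUT={b:3; rest ⊤}
  B4:  IN=(all ⊤)  OUT=(all ⊤)
  B5:  IN=(all ⊤)  OUT=(all ⊤)

Merge at B3: IN[B3] = OUT[B2] = {a: ⊤, b: ⊤, c: ⊤, d: ⊤, e: ⊤, f: ⊤}
Applying B3's transfer function to that IN value gives OUT[B3] (row B3 above).

Answer: {a: ⊤, b: 3, c: ⊤, d: ⊤, e: ⊤, f: ⊤}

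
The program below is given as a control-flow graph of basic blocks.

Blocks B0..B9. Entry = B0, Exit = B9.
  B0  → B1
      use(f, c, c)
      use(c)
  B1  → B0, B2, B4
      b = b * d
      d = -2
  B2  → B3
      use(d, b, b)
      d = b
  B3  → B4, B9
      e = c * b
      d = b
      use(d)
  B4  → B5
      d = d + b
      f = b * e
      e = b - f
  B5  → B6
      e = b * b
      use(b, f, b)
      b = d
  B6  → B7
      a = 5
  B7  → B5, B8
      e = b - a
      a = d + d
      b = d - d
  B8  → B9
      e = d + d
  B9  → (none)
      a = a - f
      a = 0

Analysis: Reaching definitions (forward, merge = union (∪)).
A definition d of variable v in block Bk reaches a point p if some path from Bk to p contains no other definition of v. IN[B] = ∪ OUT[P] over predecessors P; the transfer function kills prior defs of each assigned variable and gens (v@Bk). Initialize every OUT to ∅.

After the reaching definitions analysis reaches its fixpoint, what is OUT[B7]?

Fixpoint table:
  B0: | IN={b@B1, d@B1} | OUT={b@B1, d@B1}
  B1: | IN={b@B1, d@B1} | OUT={b@B1, d@B1}
  B2: | IN={b@B1, d@B1} | OUT={b@B1, d@B2}
  B3: | IN={b@B1, d@B2} | OUT={b@B1, d@B3, e@B3}
  B4: | IN={b@B1, d@B1, d@B3, e@B3} | OUT={b@B1, d@B4, e@B4, f@B4}
  B5: | IN={a@B7, b@B1, b@B7, d@B4, e@B4, e@B7, f@B4} | OUT={a@B7, b@B5, d@B4, e@B5, f@B4}
  B6: | IN={a@B7, b@B5, d@B4, e@B5, f@B4} | OUT={a@B6, b@B5, d@B4, e@B5, f@B4}
  B7: | IN={a@B6, b@B5, d@B4, e@B5, f@B4} | OUT={a@B7, b@B7, d@B4, e@B7, f@B4}
  B8: | IN={a@B7, b@B7, d@B4, e@B7, f@B4} | OUT={a@B7, b@B7, d@B4, e@B8, f@B4}
  B9: | IN={a@B7, b@B1, b@B7, d@B3, d@B4, e@B3, e@B8, f@B4} | OUT={a@B9, b@B1, b@B7, d@B3, d@B4, e@B3, e@B8, f@B4}

Merge at B7: IN[B7] = OUT[B6] = {a@B6, b@B5, d@B4, e@B5, f@B4}
Applying B7's transfer function to that IN value gives OUT[B7] (row B7 above).

Answer: {a@B7, b@B7, d@B4, e@B7, f@B4}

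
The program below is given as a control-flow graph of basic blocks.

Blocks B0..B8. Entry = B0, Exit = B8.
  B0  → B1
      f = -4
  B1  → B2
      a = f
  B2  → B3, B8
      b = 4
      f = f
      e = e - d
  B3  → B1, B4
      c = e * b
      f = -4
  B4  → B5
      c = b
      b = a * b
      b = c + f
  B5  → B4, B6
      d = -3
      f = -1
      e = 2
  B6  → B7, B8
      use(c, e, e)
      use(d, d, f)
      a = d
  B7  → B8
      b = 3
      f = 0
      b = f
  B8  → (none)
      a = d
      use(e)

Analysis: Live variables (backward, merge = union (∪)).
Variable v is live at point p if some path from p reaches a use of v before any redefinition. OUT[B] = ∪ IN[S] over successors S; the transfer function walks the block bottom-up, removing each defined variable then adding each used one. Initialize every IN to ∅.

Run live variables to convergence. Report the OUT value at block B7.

Answer: {d, e}

Trace:
Per-block solution:
  B0:   IN={d, e}   OUT={d, e, f}
  B1:   IN={d, e, f}   OUT={a, d, e, f}
  B2:   IN={a, d, e, f}   OUT={a, b, d, e}
  B3:   IN={a, b, d, e}   OUT={a, b, d, e, f}
  B4:   IN={a, b, f}   OUT={a, b, c}
  B5:   IN={a, b, c}   OUT={a, b, c, d, e, f}
  B6:   IN={c, d, e, f}   OUT={d, e}
  B7:   IN={d, e}   OUT={d, e}
  B8:   IN={d, e}   OUT={}

Merge at B7: OUT[B7] = IN[B8] = {d, e}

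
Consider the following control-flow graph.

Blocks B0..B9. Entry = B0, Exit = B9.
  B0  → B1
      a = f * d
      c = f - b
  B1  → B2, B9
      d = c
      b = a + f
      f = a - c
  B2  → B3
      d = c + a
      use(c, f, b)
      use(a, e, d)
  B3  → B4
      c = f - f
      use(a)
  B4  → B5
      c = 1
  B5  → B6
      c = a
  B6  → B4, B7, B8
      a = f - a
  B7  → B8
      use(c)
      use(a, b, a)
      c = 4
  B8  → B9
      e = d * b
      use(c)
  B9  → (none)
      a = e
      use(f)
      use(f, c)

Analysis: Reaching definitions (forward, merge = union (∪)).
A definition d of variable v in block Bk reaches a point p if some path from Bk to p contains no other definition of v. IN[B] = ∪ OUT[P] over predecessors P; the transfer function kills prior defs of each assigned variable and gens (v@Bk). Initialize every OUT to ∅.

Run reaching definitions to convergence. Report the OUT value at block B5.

Answer: {a@B0, a@B6, b@B1, c@B5, d@B2, f@B1}

Working:
Converged values:
  B0:   IN={}   OUT={a@B0, c@B0}
  B1:   IN={a@B0, c@B0}   OUT={a@B0, b@B1, c@B0, d@B1, f@B1}
  B2:   IN={a@B0, b@B1, c@B0, d@B1, f@B1}   OUT={a@B0, b@B1, c@B0, d@B2, f@B1}
  B3:   IN={a@B0, b@B1, c@B0, d@B2, f@B1}   OUT={a@B0, b@B1, c@B3, d@B2, f@B1}
  B4:   IN={a@B0, a@B6, b@B1, c@B3, c@B5, d@B2, f@B1}   OUT={a@B0, a@B6, b@B1, c@B4, d@B2, f@B1}
  B5:   IN={a@B0, a@B6, b@B1, c@B4, d@B2, f@B1}   OUT={a@B0, a@B6, b@B1, c@B5, d@B2, f@B1}
  B6:   IN={a@B0, a@B6, b@B1, c@B5, d@B2, f@B1}   OUT={a@B6, b@B1, c@B5, d@B2, f@B1}
  B7:   IN={a@B6, b@B1, c@B5, d@B2, f@B1}   OUT={a@B6, b@B1, c@B7, d@B2, f@B1}
  B8:   IN={a@B6, b@B1, c@B5, c@B7, d@B2, f@B1}   OUT={a@B6, b@B1, c@B5, c@B7, d@B2, e@B8, f@B1}
  B9:   IN={a@B0, a@B6, b@B1, c@B0, c@B5, c@B7, d@B1, d@B2, e@B8, f@B1}   OUT={a@B9, b@B1, c@B0, c@B5, c@B7, d@B1, d@B2, e@B8, f@B1}

Merge at B5: IN[B5] = OUT[B4] = {a@B0, a@B6, b@B1, c@B4, d@B2, f@B1}
Applying B5's transfer function to that IN value gives OUT[B5] (row B5 above).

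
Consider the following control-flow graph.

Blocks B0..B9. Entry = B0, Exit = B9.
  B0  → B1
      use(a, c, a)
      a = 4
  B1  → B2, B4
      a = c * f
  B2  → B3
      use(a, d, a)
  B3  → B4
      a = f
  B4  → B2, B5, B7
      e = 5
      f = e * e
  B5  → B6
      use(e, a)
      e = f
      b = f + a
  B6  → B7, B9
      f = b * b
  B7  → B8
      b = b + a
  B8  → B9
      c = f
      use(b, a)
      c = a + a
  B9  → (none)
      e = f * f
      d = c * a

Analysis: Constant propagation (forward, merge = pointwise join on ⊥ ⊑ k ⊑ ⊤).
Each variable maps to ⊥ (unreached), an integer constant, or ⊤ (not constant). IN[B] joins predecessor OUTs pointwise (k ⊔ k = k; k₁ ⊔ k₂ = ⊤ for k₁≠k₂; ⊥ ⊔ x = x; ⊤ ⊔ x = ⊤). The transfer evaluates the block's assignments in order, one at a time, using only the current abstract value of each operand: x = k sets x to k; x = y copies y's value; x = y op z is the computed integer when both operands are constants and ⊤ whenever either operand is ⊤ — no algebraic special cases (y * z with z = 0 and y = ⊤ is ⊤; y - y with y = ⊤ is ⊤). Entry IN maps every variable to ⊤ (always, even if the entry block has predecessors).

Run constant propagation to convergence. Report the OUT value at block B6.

Per-block solution:
  B0:   IN=(all ⊤)   OUT={a:4; rest ⊤}
  B1:   IN={a:4; rest ⊤}   OUT=(all ⊤)
  B2:   IN=(all ⊤)   OUT=(all ⊤)
  B3:   IN=(all ⊤)   OUT=(all ⊤)
  B4:   IN=(all ⊤)   OUT={e:5, f:25; rest ⊤}
  B5:   IN={e:5, f:25; rest ⊤}   OUT={e:25, f:25; rest ⊤}
  B6:   IN={e:25, f:25; rest ⊤}   OUT={e:25; rest ⊤}
  B7:   IN=(all ⊤)   OUT=(all ⊤)
  B8:   IN=(all ⊤)   OUT=(all ⊤)
  B9:   IN=(all ⊤)   OUT=(all ⊤)

Merge at B6: IN[B6] = OUT[B5] = {a: ⊤, b: ⊤, c: ⊤, d: ⊤, e: 25, f: 25}
Applying B6's transfer function to that IN value gives OUT[B6] (row B6 above).

Answer: {a: ⊤, b: ⊤, c: ⊤, d: ⊤, e: 25, f: ⊤}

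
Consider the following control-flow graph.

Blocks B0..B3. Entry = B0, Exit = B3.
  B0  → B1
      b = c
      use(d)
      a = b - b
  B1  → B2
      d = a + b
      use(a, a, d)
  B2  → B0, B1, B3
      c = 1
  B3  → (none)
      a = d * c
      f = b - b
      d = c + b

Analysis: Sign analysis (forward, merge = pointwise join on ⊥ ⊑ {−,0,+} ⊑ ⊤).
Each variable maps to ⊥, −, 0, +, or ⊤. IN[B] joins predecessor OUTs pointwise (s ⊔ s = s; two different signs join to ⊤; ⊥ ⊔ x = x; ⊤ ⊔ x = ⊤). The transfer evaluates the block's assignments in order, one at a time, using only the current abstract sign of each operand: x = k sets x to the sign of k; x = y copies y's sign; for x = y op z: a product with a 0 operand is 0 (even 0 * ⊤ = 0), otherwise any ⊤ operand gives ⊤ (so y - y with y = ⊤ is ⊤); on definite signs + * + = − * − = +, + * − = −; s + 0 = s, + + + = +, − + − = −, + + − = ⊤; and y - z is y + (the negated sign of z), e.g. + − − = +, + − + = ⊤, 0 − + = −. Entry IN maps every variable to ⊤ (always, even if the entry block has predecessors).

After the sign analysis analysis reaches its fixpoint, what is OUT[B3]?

Answer: {a: ⊤, b: ⊤, c: +, d: ⊤, e: ⊤, f: ⊤}

Working:
Per-block solution:
  B0: | IN=(all ⊤) | OUT=(all ⊤)
  B1: | IN=(all ⊤) | OUT=(all ⊤)
  B2: | IN=(all ⊤) | OUT={c:+; rest ⊤}
  B3: | IN={c:+; rest ⊤} | OUT={c:+; rest ⊤}

Merge at B3: IN[B3] = OUT[B2] = {a: ⊤, b: ⊤, c: +, d: ⊤, e: ⊤, f: ⊤}
Applying B3's transfer function to that IN value gives OUT[B3] (row B3 above).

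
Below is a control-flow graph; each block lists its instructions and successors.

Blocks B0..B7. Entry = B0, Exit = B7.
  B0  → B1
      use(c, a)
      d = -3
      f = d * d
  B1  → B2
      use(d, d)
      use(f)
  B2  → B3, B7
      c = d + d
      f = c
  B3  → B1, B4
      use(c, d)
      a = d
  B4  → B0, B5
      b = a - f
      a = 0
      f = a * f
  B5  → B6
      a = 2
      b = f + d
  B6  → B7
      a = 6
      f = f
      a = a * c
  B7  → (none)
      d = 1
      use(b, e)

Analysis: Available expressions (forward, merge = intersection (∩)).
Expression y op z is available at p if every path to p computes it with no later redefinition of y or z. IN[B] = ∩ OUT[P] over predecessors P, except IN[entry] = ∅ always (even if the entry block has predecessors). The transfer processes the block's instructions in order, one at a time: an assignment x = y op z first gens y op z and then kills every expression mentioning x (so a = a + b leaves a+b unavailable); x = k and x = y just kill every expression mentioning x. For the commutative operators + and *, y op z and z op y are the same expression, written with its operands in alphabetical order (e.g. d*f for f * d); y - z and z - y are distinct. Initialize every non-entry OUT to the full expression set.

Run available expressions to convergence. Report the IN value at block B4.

Per-block solution:
  B0: | IN={} | OUT={d*d}
  B1: | IN={d*d} | OUT={d*d}
  B2: | IN={d*d} | OUT={d*d, d+d}
  B3: | IN={d*d, d+d} | OUT={d*d, d+d}
  B4: | IN={d*d, d+d} | OUT={d*d, d+d}
  B5: | IN={d*d, d+d} | OUT={d*d, d+d, d+f}
  B6: | IN={d*d, d+d, d+f} | OUT={d*d, d+d}
  B7: | IN={d*d, d+d} | OUT={}

Merge at B4: IN[B4] = OUT[B3] = {d*d, d+d}

Answer: {d*d, d+d}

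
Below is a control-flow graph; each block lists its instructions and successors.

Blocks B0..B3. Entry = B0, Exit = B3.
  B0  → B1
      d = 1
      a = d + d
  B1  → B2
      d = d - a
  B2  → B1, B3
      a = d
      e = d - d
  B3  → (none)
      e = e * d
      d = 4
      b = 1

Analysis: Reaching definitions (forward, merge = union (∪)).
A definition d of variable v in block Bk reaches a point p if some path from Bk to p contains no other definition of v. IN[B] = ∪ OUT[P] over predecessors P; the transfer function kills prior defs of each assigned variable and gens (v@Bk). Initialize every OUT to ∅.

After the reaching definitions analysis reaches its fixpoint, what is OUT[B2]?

Converged values:
  B0:   IN={}   OUT={a@B0, d@B0}
  B1:   IN={a@B0, a@B2, d@B0, d@B1, e@B2}   OUT={a@B0, a@B2, d@B1, e@B2}
  B2:   IN={a@B0, a@B2, d@B1, e@B2}   OUT={a@B2, d@B1, e@B2}
  B3:   IN={a@B2, d@B1, e@B2}   OUT={a@B2, b@B3, d@B3, e@B3}

Merge at B2: IN[B2] = OUT[B1] = {a@B0, a@B2, d@B1, e@B2}
Applying B2's transfer function to that IN value gives OUT[B2] (row B2 above).

Answer: {a@B2, d@B1, e@B2}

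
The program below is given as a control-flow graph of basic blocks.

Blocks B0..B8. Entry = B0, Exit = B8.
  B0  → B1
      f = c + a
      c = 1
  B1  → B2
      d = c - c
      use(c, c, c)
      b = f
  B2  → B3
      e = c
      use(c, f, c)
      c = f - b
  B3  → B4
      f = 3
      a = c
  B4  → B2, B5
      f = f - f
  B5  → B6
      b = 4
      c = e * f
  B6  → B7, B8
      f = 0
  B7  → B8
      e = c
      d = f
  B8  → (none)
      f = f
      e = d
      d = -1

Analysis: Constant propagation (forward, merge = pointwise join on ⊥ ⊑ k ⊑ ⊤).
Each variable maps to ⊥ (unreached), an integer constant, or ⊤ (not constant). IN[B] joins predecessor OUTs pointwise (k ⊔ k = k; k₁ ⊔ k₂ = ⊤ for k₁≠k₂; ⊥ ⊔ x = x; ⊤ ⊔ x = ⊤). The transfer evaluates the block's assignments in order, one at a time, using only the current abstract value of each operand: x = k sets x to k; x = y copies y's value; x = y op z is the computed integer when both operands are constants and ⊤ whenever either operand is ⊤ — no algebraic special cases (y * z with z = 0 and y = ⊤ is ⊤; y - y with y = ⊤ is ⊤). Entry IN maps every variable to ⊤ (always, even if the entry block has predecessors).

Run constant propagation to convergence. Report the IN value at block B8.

Answer: {a: ⊤, b: 4, c: ⊤, d: 0, e: ⊤, f: 0}

Trace:
Fixpoint table:
  B0:   IN=(all ⊤)   OUT={c:1; rest ⊤}
  B1:   IN={c:1; rest ⊤}   OUT={c:1, d:0; rest ⊤}
  B2:   IN={d:0; rest ⊤}   OUT={d:0; rest ⊤}
  B3:   IN={d:0; rest ⊤}   OUT={d:0, f:3; rest ⊤}
  B4:   IN={d:0, f:3; rest ⊤}   OUT={d:0, f:0; rest ⊤}
  B5:   IN={d:0, f:0; rest ⊤}   OUT={b:4, d:0, f:0; rest ⊤}
  B6:   IN={b:4, d:0, f:0; rest ⊤}   OUT={b:4, d:0, f:0; rest ⊤}
  B7:   IN={b:4, d:0, f:0; rest ⊤}   OUT={b:4, d:0, f:0; rest ⊤}
  B8:   IN={b:4, d:0, f:0; rest ⊤}   OUT={b:4, d:-1, e:0, f:0; rest ⊤}

Merge at B8: IN[B8] = OUT[B6] ⊔ OUT[B7] = {a: ⊤, b: 4, c: ⊤, d: 0, e: ⊤, f: 0}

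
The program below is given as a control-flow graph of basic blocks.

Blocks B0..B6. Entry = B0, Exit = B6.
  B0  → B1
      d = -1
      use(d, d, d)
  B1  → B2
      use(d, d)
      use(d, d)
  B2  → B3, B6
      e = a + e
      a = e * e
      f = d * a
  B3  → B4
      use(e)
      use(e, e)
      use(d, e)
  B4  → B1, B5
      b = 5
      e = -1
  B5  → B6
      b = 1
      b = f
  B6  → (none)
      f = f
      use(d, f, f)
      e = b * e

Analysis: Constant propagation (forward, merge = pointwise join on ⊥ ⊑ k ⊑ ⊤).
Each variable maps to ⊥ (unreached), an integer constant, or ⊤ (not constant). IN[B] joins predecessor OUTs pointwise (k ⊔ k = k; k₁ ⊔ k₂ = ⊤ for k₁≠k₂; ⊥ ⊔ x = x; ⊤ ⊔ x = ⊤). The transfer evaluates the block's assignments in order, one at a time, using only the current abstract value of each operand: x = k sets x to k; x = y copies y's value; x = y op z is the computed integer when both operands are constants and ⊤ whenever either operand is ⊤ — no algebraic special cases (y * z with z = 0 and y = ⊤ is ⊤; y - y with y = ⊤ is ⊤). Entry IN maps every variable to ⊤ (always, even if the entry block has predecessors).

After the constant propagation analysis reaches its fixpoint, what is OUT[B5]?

Answer: {a: ⊤, b: ⊤, c: ⊤, d: -1, e: -1, f: ⊤}

Working:
Converged values:
  B0: | IN=(all ⊤) | OUT={d:-1; rest ⊤}
  B1: | IN={d:-1; rest ⊤} | OUT={d:-1; rest ⊤}
  B2: | IN={d:-1; rest ⊤} | OUT={d:-1; rest ⊤}
  B3: | IN={d:-1; rest ⊤} | OUT={d:-1; rest ⊤}
  B4: | IN={d:-1; rest ⊤} | OUT={b:5, d:-1, e:-1; rest ⊤}
  B5: | IN={b:5, d:-1, e:-1; rest ⊤} | OUT={d:-1, e:-1; rest ⊤}
  B6: | IN={d:-1; rest ⊤} | OUT={d:-1; rest ⊤}

Merge at B5: IN[B5] = OUT[B4] = {a: ⊤, b: 5, c: ⊤, d: -1, e: -1, f: ⊤}
Applying B5's transfer function to that IN value gives OUT[B5] (row B5 above).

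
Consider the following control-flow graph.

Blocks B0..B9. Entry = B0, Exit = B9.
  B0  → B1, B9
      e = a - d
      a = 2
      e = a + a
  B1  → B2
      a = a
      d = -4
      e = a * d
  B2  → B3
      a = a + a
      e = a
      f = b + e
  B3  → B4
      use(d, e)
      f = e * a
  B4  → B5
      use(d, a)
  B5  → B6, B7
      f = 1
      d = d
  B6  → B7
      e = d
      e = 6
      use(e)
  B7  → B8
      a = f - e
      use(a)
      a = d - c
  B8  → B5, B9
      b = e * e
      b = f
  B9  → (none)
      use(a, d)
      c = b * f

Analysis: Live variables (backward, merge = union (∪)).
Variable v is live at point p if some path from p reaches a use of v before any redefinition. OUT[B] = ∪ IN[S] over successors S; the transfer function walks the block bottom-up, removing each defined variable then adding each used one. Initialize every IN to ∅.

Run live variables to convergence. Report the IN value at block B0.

Fixpoint table:
  B0:   IN={a, b, c, d, f}   OUT={a, b, c, d, f}
  B1:   IN={a, b, c}   OUT={a, b, c, d}
  B2:   IN={a, b, c, d}   OUT={a, c, d, e}
  B3:   IN={a, c, d, e}   OUT={a, c, d, e}
  B4:   IN={a, c, d, e}   OUT={c, d, e}
  B5:   IN={c, d, e}   OUT={c, d, e, f}
  B6:   IN={c, d, f}   OUT={c, d, e, f}
  B7:   IN={c, d, e, f}   OUT={a, c, d, e, f}
  B8:   IN={a, c, d, e, f}   OUT={a, b, c, d, e, f}
  B9:   IN={a, b, d, f}   OUT={}

Merge at B0: OUT[B0] = IN[B1] ⊔ IN[B9] = {a, b, c, d, f}
Applying B0's transfer function to that OUT value gives IN[B0] (row B0 above).

Answer: {a, b, c, d, f}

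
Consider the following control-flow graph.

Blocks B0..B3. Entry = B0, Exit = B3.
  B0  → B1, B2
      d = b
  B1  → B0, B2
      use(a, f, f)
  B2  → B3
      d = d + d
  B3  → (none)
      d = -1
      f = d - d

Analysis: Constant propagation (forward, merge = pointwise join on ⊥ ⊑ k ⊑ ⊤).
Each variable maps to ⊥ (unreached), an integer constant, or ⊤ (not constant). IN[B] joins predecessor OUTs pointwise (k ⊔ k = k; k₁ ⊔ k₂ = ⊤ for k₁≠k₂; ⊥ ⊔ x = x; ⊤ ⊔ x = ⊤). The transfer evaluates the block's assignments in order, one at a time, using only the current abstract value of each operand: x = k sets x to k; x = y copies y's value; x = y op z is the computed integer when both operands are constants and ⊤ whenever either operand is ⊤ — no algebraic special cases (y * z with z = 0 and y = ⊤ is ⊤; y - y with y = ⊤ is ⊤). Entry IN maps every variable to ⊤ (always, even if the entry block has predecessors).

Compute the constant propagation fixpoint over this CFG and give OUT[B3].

Answer: {a: ⊤, b: ⊤, c: ⊤, d: -1, e: ⊤, f: 0}

Derivation:
Per-block solution:
  B0:   IN=(all ⊤)   OUT=(all ⊤)
  B1:   IN=(all ⊤)   OUT=(all ⊤)
  B2:   IN=(all ⊤)   OUT=(all ⊤)
  B3:   IN=(all ⊤)   OUT={d:-1, f:0; rest ⊤}

Merge at B3: IN[B3] = OUT[B2] = {a: ⊤, b: ⊤, c: ⊤, d: ⊤, e: ⊤, f: ⊤}
Applying B3's transfer function to that IN value gives OUT[B3] (row B3 above).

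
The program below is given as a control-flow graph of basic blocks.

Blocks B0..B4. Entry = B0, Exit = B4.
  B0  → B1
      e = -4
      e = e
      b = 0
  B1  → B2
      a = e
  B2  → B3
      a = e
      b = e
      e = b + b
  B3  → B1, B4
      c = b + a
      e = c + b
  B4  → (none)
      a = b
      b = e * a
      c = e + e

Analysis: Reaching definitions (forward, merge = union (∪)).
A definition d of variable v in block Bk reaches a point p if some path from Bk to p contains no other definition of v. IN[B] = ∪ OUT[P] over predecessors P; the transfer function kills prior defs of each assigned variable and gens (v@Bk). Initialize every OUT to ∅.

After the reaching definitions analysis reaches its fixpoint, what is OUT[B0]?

Converged values:
  B0:  IN={}  OUT={b@B0, e@B0}
  B1:  IN={a@B2, b@B0, b@B2, c@B3, e@B0, e@B3}  OUT={a@B1, b@B0, b@B2, c@B3, e@B0, e@B3}
  B2:  IN={a@B1, b@B0, b@B2, c@B3, e@B0, e@B3}  OUT={a@B2, b@B2, c@B3, e@B2}
  B3:  IN={a@B2, b@B2, c@B3, e@B2}  OUT={a@B2, b@B2, c@B3, e@B3}
  B4:  IN={a@B2, b@B2, c@B3, e@B3}  OUT={a@B4, b@B4, c@B4, e@B3}

B0 is the boundary node: IN[B0] = {}
Applying B0's transfer function to that IN value gives OUT[B0] (row B0 above).

Answer: {b@B0, e@B0}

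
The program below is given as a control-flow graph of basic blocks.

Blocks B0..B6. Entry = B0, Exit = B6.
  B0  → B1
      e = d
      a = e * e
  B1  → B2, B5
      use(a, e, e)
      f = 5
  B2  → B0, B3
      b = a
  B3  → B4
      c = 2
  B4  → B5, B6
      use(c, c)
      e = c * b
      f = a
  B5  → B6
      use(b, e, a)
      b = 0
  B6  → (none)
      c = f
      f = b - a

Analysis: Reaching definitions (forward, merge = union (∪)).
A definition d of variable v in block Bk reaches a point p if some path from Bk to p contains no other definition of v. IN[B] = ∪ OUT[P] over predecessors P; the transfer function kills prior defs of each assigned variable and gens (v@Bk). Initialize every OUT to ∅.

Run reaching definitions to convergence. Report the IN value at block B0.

Converged values:
  B0:   IN={a@B0, b@B2, e@B0, f@B1}   OUT={a@B0, b@B2, e@B0, f@B1}
  B1:   IN={a@B0, b@B2, e@B0, f@B1}   OUT={a@B0, b@B2, e@B0, f@B1}
  B2:   IN={a@B0, b@B2, e@B0, f@B1}   OUT={a@B0, b@B2, e@B0, f@B1}
  B3:   IN={a@B0, b@B2, e@B0, f@B1}   OUT={a@B0, b@B2, c@B3, e@B0, f@B1}
  B4:   IN={a@B0, b@B2, c@B3, e@B0, f@B1}   OUT={a@B0, b@B2, c@B3, e@B4, f@B4}
  B5:   IN={a@B0, b@B2, c@B3, e@B0, e@B4, f@B1, f@B4}   OUT={a@B0, b@B5, c@B3, e@B0, e@B4, f@B1, f@B4}
  B6:   IN={a@B0, b@B2, b@B5, c@B3, e@B0, e@B4, f@B1, f@B4}   OUT={a@B0, b@B2, b@B5, c@B6, e@B0, e@B4, f@B6}

Merge at B0 (entry node, so the boundary value {} is joined with the incoming edge(s)): IN[B0] = {} ⊔ OUT[B2] = {a@B0, b@B2, e@B0, f@B1}

Answer: {a@B0, b@B2, e@B0, f@B1}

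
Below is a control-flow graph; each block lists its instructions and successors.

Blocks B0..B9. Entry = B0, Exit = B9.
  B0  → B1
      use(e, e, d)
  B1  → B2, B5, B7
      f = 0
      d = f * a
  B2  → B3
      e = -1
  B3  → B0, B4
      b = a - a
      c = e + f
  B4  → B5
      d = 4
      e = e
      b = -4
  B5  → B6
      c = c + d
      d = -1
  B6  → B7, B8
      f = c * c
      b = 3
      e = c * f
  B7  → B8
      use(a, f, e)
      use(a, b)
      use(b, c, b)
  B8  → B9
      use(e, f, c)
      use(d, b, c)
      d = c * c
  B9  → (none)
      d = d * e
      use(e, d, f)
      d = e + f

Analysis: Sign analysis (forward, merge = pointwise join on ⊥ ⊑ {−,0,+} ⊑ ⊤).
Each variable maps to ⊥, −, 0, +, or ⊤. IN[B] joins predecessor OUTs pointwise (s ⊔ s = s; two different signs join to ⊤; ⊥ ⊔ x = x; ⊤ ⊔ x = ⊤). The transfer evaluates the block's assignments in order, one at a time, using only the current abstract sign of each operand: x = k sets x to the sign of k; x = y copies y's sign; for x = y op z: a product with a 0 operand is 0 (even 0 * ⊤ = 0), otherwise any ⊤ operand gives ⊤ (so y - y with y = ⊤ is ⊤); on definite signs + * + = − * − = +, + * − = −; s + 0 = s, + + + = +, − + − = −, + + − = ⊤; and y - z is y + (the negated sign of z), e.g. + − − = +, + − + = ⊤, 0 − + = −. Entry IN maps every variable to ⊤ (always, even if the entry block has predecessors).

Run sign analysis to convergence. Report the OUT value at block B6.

Per-block solution:
  B0: | IN=(all ⊤) | OUT=(all ⊤)
  B1: | IN=(all ⊤) | OUT={d:0, f:0; rest ⊤}
  B2: | IN={d:0, f:0; rest ⊤} | OUT={d:0, e:-, f:0; rest ⊤}
  B3: | IN={d:0, e:-, f:0; rest ⊤} | OUT={c:-, d:0, e:-, f:0; rest ⊤}
  B4: | IN={c:-, d:0, e:-, f:0; rest ⊤} | OUT={b:-, c:-, d:+, e:-, f:0; rest ⊤}
  B5: | IN={f:0; rest ⊤} | OUT={d:-, f:0; rest ⊤}
  B6: | IN={d:-, f:0; rest ⊤} | OUT={b:+, d:-; rest ⊤}
  B7: | IN=(all ⊤) | OUT=(all ⊤)
  B8: | IN=(all ⊤) | OUT=(all ⊤)
  B9: | IN=(all ⊤) | OUT=(all ⊤)

Merge at B6: IN[B6] = OUT[B5] = {a: ⊤, b: ⊤, c: ⊤, d: -, e: ⊤, f: 0}
Applying B6's transfer function to that IN value gives OUT[B6] (row B6 above).

Answer: {a: ⊤, b: +, c: ⊤, d: -, e: ⊤, f: ⊤}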